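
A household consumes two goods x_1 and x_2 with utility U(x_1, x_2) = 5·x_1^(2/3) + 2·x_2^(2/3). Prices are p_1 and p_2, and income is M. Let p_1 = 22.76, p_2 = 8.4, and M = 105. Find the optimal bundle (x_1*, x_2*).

MRS = MU_x_1/MU_x_2 = (5/2)·(x_2/x_1)^(1/3). Set equal to p_1/p_2.
Solve for the ratio: x_2/x_1 = [(2/5)·p_1/p_2]^(3).
With the ratio pinned down, the budget gives x_1* = M/(p_1 + p_2·(x_2/x_1)) and x_2* = (x_2/x_1)·x_1*.
Numerically x_2/x_1 = 1.273089, so x_1* = 105/(22.76 + 8.4·1.273089) = 3.1386 and x_2* = 1.273089·3.1386 = 3.9958.

x_1* = 3.1386, x_2* = 3.9958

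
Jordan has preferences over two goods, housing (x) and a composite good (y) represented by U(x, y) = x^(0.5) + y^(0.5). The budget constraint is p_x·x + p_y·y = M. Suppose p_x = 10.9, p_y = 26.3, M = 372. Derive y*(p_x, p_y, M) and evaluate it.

y* = 4.1445

MRS = MU_x/MU_y = (y/x)^(0.5). Set equal to p_x/p_y.
Solve for the ratio: y/x = [p_x/p_y]^(2).
With the ratio pinned down, the budget gives x* = M/(p_x + p_y·(y/x)) and y* = (y/x)·x*.
Numerically y/x = 0.171768, so x* = 372/(10.9 + 26.3·0.171768) = 24.1284 and y* = 0.171768·24.1284 = 4.1445.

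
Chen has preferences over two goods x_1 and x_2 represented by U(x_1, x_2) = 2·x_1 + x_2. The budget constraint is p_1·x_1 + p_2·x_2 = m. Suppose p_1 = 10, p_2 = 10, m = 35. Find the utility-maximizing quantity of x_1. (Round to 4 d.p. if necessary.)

x_1* = 3.5

x_1 gives more utility per dollar, so spend all income on x_1: x_1* = m/p_1, x_2* = 0.
Numerically: x_1* = 3.5, x_2* = 0.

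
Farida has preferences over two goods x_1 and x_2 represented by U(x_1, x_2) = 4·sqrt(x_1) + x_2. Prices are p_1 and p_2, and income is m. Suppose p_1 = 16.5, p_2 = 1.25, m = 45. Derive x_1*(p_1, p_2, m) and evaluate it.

MU_x_1 = 2/√x_1, MU_x_2 = 1. Tangency: 2/√x_1 = p_1/p_2.
Solve: √x_1 = 2·p_2/p_1, so x_1*(p_1,p_2) = (2·p_2/p_1)², and x_2* = (m − p_1·x_1*)/p_2.
Plugging in: x_1* = (2·1.25/16.5)² = 0.023.

x_1* = 0.023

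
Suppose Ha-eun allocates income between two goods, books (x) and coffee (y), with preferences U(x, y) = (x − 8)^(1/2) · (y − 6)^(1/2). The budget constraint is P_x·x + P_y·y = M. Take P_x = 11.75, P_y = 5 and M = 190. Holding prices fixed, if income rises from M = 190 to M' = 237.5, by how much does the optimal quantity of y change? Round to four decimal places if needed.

Δy* = 4.75

MRS = (y−6)/(x−8). Tangency with P_x/P_y gives y−6 = (P_x/P_y)·(x−8).
Substituting into the budget: x* = 8 + 0.5·(M − 8·P_x − 6·P_y)/P_x, and y* = 6 + 0.5·(…)/P_y.
Discretionary income = 190 − 8·11.75 − 6·5 = 66; y* = 6 + 0.5·66/5 = 12.6.
At M' = 237.5: y* = 17.35. Change: 17.35 − 12.6 = 4.75.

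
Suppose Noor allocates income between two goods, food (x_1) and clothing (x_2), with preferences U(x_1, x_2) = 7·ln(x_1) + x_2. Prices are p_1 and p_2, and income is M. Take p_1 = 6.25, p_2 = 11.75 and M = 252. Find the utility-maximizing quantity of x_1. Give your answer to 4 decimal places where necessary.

MU_x_1 = 7/x_1, MU_x_2 = 1. Tangency: 7/x_1 = p_1/p_2.
So x_1*(p_1,p_2) = 7·p_2/p_1, independent of income; and x_2* = (M − 7·p_2)/p_2.
At the given prices: x_1* = 7·11.75/6.25 = 13.16.

x_1* = 13.16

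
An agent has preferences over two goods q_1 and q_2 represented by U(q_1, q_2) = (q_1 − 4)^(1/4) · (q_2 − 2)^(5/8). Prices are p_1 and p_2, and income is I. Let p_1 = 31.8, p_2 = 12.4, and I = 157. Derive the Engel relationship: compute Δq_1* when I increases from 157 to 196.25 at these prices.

Let q_1' = q_1−4, q_2' = q_2−2. MRS = (2/5)·q_2'/q_1' = p_1/p_2.
Substituting into the budget: q_1* = 4 + 2/7·(I − 4·p_1 − 2·p_2)/p_1, and q_2* = 2 + 5/7·(…)/p_2.
Discretionary income = 157 − 4·31.8 − 2·12.4 = 5; q_1* = 4 + 2/7·5/31.8 = 4.0449.
At I' = 196.25: q_1* = 4.3976. Change: 4.3976 − 4.0449 = 0.3527.

Δq_1* = 0.3527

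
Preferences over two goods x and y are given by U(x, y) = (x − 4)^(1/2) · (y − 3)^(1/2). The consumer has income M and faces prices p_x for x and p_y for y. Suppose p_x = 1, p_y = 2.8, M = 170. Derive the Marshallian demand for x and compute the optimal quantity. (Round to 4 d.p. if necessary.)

x* = 82.8

After buying the subsistence bundle (4, 3), a share 0.5 of the remaining income goes to x: x* = 4 + 0.5·(M − 4p_x − 3p_y)/p_x.
Discretionary income = 170 − 4·1 − 3·2.8 = 157.6; x* = 4 + 0.5·157.6/1 = 82.8.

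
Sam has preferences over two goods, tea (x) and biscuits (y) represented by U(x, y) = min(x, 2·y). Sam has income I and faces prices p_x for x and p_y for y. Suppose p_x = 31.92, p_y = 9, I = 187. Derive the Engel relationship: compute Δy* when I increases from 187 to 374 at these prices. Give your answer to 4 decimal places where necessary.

Leontief preferences: the optimum is at the kink where x/2 = y/1, i.e. y = (1/2)·x.
Budget: p_x·x + p_y·(1/2)·x = I, so (2·p_x + p_y)·x = 2·I.
Demand: x*(p_x,p_y,I) = 2·I/(2·p_x + p_y), y* = I/(2·p_x + p_y).
Here 2·31.92 + 9 = 72.84, giving y* = 2.5673.
At I' = 374: y* = 5.1345. Change: 5.1345 − 2.5673 = 2.5673.

Δy* = 2.5673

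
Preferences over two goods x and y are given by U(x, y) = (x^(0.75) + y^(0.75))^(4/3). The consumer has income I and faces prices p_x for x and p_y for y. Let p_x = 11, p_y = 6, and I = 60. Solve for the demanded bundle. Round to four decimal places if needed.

x* = 0.7616, y* = 8.6037

Substitute y = (y/x)·x into the budget: x* = I/(p_x + p_y·(y/x)).
Numerically y/x = 11.297068, so x* = 60/(11 + 6·11.297068) = 0.7616 and y* = 11.297068·0.7616 = 8.6037.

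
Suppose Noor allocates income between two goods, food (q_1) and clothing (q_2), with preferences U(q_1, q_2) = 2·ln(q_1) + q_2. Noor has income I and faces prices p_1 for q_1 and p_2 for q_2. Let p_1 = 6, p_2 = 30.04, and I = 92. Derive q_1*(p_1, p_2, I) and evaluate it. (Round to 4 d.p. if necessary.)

Set MRS = p_1/p_2: (2/q_1)/1 = p_1/p_2.
So q_1*(p_1,p_2) = 2·p_2/p_1, independent of income; and q_2* = (I − 2·p_2)/p_2.
At the given prices: q_1* = 2·30.04/6 = 10.0133.

q_1* = 10.0133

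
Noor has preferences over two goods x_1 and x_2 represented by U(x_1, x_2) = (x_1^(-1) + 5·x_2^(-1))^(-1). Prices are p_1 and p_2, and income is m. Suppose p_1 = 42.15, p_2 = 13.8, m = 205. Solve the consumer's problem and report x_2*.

x_2* = 8.3381

MU_x_1 ∝ x_1^(-2), MU_x_2 ∝ 5·x_2^(-2), so MRS = (1/5)·(x_2/x_1)^(2) = p_1/p_2.
Solve for the ratio: x_2/x_1 = [5·p_1/p_2]^(0.5).
With the ratio pinned down, the budget gives x_1* = m/(p_1 + p_2·(x_2/x_1)) and x_2* = (x_2/x_1)·x_1*.
Numerically x_2/x_1 = 3.907907, so x_1* = 205/(42.15 + 13.8·3.907907) = 2.1337 and x_2* = 3.907907·2.1337 = 8.3381.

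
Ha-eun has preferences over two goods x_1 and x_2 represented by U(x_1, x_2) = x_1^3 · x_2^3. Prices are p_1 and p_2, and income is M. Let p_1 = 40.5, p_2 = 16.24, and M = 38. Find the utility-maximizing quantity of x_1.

x_1* = 0.4691

Tangency: MRS = x_2/x_1 = p_1/p_2.
So 3·p_2·x_2 = 3·p_1·x_1; combined with the budget, a share 0.5 of income goes to x_1.
Demand: x_1*(p_1,p_2,M) = 0.5·M/p_1 and x_2* = 0.5·M/p_2.
At p_1=40.5, p_2=16.24, M=38: x_1* = 0.5·38/40.5 = 0.4691.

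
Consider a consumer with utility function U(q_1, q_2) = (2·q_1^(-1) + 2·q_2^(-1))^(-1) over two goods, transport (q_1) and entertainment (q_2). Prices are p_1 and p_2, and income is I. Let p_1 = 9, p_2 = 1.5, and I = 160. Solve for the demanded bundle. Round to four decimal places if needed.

q_1* = 12.624, q_2* = 30.9224

With the ratio pinned down, the budget gives q_1* = I/(p_1 + p_2·(q_2/q_1)) and q_2* = (q_2/q_1)·q_1*.
Numerically q_2/q_1 = 2.44949, so q_1* = 160/(9 + 1.5·2.44949) = 12.624 and q_2* = 2.44949·12.624 = 30.9224.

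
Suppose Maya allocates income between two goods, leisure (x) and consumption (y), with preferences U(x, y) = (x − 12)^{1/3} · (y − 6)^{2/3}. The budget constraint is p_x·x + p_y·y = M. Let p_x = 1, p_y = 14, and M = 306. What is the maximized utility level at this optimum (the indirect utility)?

Let x' = x−12, y' = y−6. MRS = (1/2)·y'/x' = p_x/p_y.
Substituting into the budget: x* = 12 + 1/3·(M − 12·p_x − 6·p_y)/p_x, and y* = 6 + 2/3·(…)/p_y.
Discretionary income = 306 − 12·1 − 6·14 = 210; x* = 12 + 1/3·210/1 = 82; y* = 6 + 2/3·210/14 = 16.
Utility at the optimum: U(82, 16) = 19.1293.

V = 19.1293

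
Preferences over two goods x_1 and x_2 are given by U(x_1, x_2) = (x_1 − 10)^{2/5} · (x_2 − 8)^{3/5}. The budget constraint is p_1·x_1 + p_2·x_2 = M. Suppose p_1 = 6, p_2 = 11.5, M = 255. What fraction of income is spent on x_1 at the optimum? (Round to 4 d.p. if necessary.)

Let x_1' = x_1−10, x_2' = x_2−8. MRS = (2/3)·x_2'/x_1' = p_1/p_2.
After buying the subsistence bundle (10, 8), a share 0.4 of the remaining income goes to x_1: x_1* = 10 + 0.4·(M − 10p_1 − 8p_2)/p_1.
Discretionary income = 255 − 10·6 − 8·11.5 = 103; x_1* = 10 + 0.4·103/6 = 16.8667; x_2* = 8 + 0.6·103/11.5 = 13.3739.
Expenditure on x_1: 6·16.8667 = 101.2; share = 0.3969.

share on x_1 = 0.3969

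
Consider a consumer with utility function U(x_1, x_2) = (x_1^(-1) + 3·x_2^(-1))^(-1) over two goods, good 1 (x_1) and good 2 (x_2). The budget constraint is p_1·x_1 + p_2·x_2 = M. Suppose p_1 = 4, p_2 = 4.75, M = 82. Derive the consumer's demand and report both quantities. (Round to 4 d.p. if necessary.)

From the CES first-order condition, (1/3)·(x_2/x_1)^(2) = p_1/p_2.
Solve for the ratio: x_2/x_1 = [3·p_1/p_2]^(0.5).
With the ratio pinned down, the budget gives x_1* = M/(p_1 + p_2·(x_2/x_1)) and x_2* = (x_2/x_1)·x_1*.
Numerically x_2/x_1 = 1.589439, so x_1* = 82/(4 + 4.75·1.589439) = 7.0997 and x_2* = 1.589439·7.0997 = 11.2845.

x_1* = 7.0997, x_2* = 11.2845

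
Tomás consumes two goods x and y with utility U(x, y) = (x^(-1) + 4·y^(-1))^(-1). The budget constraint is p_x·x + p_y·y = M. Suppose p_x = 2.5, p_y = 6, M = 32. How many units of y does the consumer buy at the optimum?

MRS = MU_x/MU_y = (1/4)·(y/x)^(2). Set equal to p_x/p_y.
Solve for the ratio: y/x = [4·p_x/p_y]^(0.5).
With the ratio pinned down, the budget gives x* = M/(p_x + p_y·(y/x)) and y* = (y/x)·x*.
Numerically y/x = 1.290994, so x* = 32/(2.5 + 6·1.290994) = 3.1232 and y* = 1.290994·3.1232 = 4.032.

y* = 4.032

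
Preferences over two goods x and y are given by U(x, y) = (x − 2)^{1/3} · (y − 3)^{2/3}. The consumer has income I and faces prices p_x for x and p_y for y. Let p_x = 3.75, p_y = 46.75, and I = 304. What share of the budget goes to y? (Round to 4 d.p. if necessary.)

Let x' = x−2, y' = y−3. MRS = (1/2)·y'/x' = p_x/p_y.
After buying the subsistence bundle (2, 3), a share 1/3 of the remaining income goes to x: x* = 2 + 1/3·(I − 2p_x − 3p_y)/p_x.
Discretionary income = 304 − 2·3.75 − 3·46.75 = 156.25; x* = 2 + 1/3·156.25/3.75 = 15.8889; y* = 3 + 2/3·156.25/46.75 = 5.2282.
Expenditure on y: 46.75·5.2282 = 244.4167; share = 0.804.

share on y = 0.804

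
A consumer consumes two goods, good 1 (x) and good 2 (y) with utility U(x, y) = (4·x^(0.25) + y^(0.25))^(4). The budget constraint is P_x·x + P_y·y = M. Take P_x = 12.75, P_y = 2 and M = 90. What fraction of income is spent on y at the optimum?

share on y = 0.226

From the CES first-order condition, 4·(y/x)^(0.75) = P_x/P_y.
Hence y/x = ((1/4)·P_x/P_y)^(1/(0.75)), i.e. raised to the 4/3 power.
Substitute y = (y/x)·x into the budget: x* = M/(P_x + P_y·(y/x)).
Numerically y/x = 1.861631, so x* = 90/(12.75 + 2·1.861631) = 5.4634 and y* = 1.861631·5.4634 = 10.1708.
Expenditure on y: 2·10.1708 = 20.3417; share = 0.226.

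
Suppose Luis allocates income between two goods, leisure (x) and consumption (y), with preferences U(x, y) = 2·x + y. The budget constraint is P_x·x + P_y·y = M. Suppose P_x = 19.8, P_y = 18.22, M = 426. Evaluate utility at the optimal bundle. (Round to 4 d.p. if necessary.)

Perfect substitutes: compare marginal utility per dollar. 2/P_x vs 1/P_y → 0.101 vs 0.0549.
x gives more utility per dollar, so spend all income on x: x* = M/P_x, y* = 0.
Numerically: x* = 21.5152, y* = 0.
Utility at the optimum: U(21.5152, 0) = 43.0303.

V = 43.0303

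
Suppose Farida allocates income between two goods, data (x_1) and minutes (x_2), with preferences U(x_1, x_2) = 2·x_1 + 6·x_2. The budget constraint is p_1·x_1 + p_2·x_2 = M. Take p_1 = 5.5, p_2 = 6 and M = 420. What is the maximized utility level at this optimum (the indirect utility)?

V = 420

Perfect substitutes: compare marginal utility per dollar. 2/p_1 vs 6/p_2 → 0.3636 vs 1.
x_2 gives more utility per dollar, so spend all income on x_2: x_2* = M/p_2, x_1* = 0.
Numerically: x_1* = 0, x_2* = 70.
Utility at the optimum: U(0, 70) = 420.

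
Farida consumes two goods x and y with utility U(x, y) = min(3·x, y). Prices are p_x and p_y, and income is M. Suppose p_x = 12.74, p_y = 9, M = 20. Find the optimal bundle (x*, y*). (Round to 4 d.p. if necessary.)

Leontief preferences: the optimum is at the kink where x/1 = y/3, i.e. y = 3·x.
Budget: p_x·x + p_y·3·x = M, so (p_x + 3·p_y)·x = M.
Demand: x*(p_x,p_y,M) = M/(p_x + 3·p_y), y* = 3·M/(p_x + 3·p_y).
Here 12.74 + 3·9 = 39.74, giving x* = 0.5033 and y* = 1.5098.

x* = 0.5033, y* = 1.5098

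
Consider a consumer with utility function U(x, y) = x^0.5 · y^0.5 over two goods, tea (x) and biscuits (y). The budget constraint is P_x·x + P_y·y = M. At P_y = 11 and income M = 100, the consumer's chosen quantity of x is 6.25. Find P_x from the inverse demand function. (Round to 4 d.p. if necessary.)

Tangency: MRS = y/x = P_x/P_y.
Rearranging, P_y·y = P_x·x. Substituting into the budget gives P_x·x·(1 + 1) = M.
Demand: x*(P_x,P_y,M) = 0.5·M/P_x and y* = 0.5·M/P_y.
Set x* = 6.25 in the demand function and solve for P_x: P_x = 8.

P_x = 8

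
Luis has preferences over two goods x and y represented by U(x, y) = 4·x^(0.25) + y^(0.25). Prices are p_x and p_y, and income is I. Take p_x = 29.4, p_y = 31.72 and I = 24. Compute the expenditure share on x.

share on x = 0.8669

MU_x ∝ 4·x^(-0.75), MU_y ∝ y^(-0.75), so MRS = 4·(y/x)^(0.75) = p_x/p_y.
Hence y/x = ((1/4)·p_x/p_y)^(1/(0.75)), i.e. raised to the 4/3 power.
Substitute y = (y/x)·x into the budget: x* = I/(p_x + p_y·(y/x)).
Numerically y/x = 0.142322, so x* = 24/(29.4 + 31.72·0.142322) = 0.7077 and y* = 0.142322·0.7077 = 0.1007.
Expenditure on x: 29.4·0.7077 = 20.8053; share = 0.8669.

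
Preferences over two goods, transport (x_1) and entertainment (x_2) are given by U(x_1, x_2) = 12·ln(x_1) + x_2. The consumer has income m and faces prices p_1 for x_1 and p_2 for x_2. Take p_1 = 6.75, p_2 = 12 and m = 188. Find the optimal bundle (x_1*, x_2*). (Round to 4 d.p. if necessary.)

x_1* = 21.3333, x_2* = 3.6667

Set MRS = p_1/p_2: (12/x_1)/1 = p_1/p_2.
So x_1*(p_1,p_2) = 12·p_2/p_1, independent of income; and x_2* = (m − 12·p_2)/p_2.
At the given prices: x_1* = 12·12/6.75 = 21.3333, and x_2* = 3.6667.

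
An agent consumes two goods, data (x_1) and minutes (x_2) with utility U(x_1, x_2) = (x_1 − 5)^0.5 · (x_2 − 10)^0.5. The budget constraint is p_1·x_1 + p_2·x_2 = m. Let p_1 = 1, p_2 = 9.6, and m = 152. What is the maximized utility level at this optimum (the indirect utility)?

MRS = (x_2−10)/(x_1−5). Tangency with p_1/p_2 gives x_2−10 = (p_1/p_2)·(x_1−5).
After buying the subsistence bundle (5, 10), a share 0.5 of the remaining income goes to x_1: x_1* = 5 + 0.5·(m − 5p_1 − 10p_2)/p_1.
Discretionary income = 152 − 5·1 − 10·9.6 = 51; x_1* = 5 + 0.5·51/1 = 30.5; x_2* = 10 + 0.5·51/9.6 = 12.6562.
Utility at the optimum: U(30.5, 12.6562) = 8.2301.

V = 8.2301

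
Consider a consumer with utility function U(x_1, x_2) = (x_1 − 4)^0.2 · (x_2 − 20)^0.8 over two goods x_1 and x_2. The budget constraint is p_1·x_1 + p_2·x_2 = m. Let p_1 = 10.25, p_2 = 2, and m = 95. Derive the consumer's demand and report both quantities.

x_1* = 4.2732, x_2* = 25.6

This is Cobb-Douglas in (x_1−4, x_2−20): tangency gives 0.2·p_2·(x_2−20) = 0.8·p_1·(x_1−4).
After buying the subsistence bundle (4, 20), a share 0.2 of the remaining income goes to x_1: x_1* = 4 + 0.2·(m − 4p_1 − 20p_2)/p_1.
Discretionary income = 95 − 4·10.25 − 20·2 = 14; x_1* = 4 + 0.2·14/10.25 = 4.2732; x_2* = 20 + 0.8·14/2 = 25.6.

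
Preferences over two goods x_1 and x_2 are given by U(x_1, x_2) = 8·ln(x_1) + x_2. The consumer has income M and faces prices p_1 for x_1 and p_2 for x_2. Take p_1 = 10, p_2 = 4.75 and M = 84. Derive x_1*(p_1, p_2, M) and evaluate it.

Set MRS = p_1/p_2: (8/x_1)/1 = p_1/p_2.
So x_1*(p_1,p_2) = 8·p_2/p_1, independent of income; and x_2* = (M − 8·p_2)/p_2.
At the given prices: x_1* = 8·4.75/10 = 3.8.

x_1* = 3.8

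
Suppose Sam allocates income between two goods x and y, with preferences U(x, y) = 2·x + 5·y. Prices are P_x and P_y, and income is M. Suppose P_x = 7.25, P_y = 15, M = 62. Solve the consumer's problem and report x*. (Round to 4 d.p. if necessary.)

x* = 0

Perfect substitutes: compare marginal utility per dollar. 2/P_x vs 5/P_y → 0.2759 vs 0.3333.
y gives more utility per dollar, so spend all income on y: y* = M/P_y, x* = 0.
Numerically: x* = 0, y* = 4.1333.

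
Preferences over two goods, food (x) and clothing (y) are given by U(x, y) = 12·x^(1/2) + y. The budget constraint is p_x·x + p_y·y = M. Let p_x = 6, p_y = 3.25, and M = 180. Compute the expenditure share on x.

share on x = 0.3521

Set MRS = p_x/p_y: 6·x^(−1/2) = p_x/p_y.
Thus x* = (6·p_y/p_x)² — independent of M — with the rest of income spent on y.
Plugging in: x* = (6·3.25/6)² = 10.5625, y* = 35.8846.
Expenditure on x: 6·10.5625 = 63.375; share = 0.3521.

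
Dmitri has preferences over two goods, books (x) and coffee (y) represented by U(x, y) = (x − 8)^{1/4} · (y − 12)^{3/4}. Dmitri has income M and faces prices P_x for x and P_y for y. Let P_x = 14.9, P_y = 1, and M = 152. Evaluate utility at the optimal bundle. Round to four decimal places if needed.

This is Cobb-Douglas in (x−8, y−12): tangency gives 0.25·P_y·(y−12) = 0.75·P_x·(x−8).
After buying the subsistence bundle (8, 12), a share 0.25 of the remaining income goes to x: x* = 8 + 0.25·(M − 8P_x − 12P_y)/P_x.
Discretionary income = 152 − 8·14.9 − 12·1 = 20.8; x* = 8 + 0.25·20.8/14.9 = 8.349; y* = 12 + 0.75·20.8/1 = 27.6.
Utility at the optimum: U(8.349, 27.6) = 6.0332.

V = 6.0332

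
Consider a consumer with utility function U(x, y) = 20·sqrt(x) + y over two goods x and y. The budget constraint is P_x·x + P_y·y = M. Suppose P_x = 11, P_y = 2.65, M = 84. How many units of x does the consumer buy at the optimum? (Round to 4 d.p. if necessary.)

Utility is quasi-linear in y; the FOC for x is 10/√x = P_x/P_y.
Thus x* = (10·P_y/P_x)² — independent of M — with the rest of income spent on y.
Plugging in: x* = (10·2.65/11)² = 5.8037.

x* = 5.8037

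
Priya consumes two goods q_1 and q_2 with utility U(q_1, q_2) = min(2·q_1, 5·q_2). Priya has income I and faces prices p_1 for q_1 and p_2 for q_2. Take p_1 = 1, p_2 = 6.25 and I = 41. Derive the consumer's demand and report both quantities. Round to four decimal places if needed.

With perfect complements, no substitution: consume in ratio q_1:q_2 = 5:2.
Budget: p_1·q_1 + p_2·(2/5)·q_1 = I, so (5·p_1 + 2·p_2)·q_1 = 5·I.
Demand: q_1*(p_1,p_2,I) = 5·I/(5·p_1 + 2·p_2), q_2* = 2·I/(5·p_1 + 2·p_2).
Here 5·1 + 2·6.25 = 17.5, giving q_1* = 11.7143 and q_2* = 4.6857.

q_1* = 11.7143, q_2* = 4.6857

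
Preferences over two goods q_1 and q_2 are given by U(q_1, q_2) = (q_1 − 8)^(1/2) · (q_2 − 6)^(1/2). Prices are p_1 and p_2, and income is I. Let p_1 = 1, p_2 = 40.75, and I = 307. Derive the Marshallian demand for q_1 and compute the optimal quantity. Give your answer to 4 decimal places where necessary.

q_1* = 35.25

MRS = (q_2−6)/(q_1−8). Tangency with p_1/p_2 gives q_2−6 = (p_1/p_2)·(q_1−8).
After buying the subsistence bundle (8, 6), a share 0.5 of the remaining income goes to q_1: q_1* = 8 + 0.5·(I − 8p_1 − 6p_2)/p_1.
Discretionary income = 307 − 8·1 − 6·40.75 = 54.5; q_1* = 8 + 0.5·54.5/1 = 35.25.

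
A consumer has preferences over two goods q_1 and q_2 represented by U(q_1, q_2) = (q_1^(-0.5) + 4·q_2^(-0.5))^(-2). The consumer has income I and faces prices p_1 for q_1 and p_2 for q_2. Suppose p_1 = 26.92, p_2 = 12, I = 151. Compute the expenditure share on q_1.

share on q_1 = 0.3419

MU_q_1 ∝ q_1^(-1.5), MU_q_2 ∝ 4·q_2^(-1.5), so MRS = (1/4)·(q_2/q_1)^(1.5) = p_1/p_2.
Hence q_2/q_1 = (4·p_1/p_2)^(1/(1.5)), i.e. raised to the 2/3 power.
Substitute q_2 = (q_2/q_1)·q_1 into the budget: q_1* = I/(p_1 + p_2·(q_2/q_1)).
Numerically q_2/q_1 = 4.318198, so q_1* = 151/(26.92 + 12·4.318198) = 1.9177 and q_2* = 4.318198·1.9177 = 8.2812.
Expenditure on q_1: 26.92·1.9177 = 51.6257; share = 0.3419.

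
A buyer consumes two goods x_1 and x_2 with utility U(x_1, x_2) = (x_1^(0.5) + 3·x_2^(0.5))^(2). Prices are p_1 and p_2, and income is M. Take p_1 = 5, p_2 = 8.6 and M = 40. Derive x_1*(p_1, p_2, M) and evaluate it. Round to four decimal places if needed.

x_1* = 1.2836

MU_x_1 ∝ x_1^(-0.5), MU_x_2 ∝ 3·x_2^(-0.5), so MRS = (1/3)·(x_2/x_1)^(0.5) = p_1/p_2.
Solve for the ratio: x_2/x_1 = [3·p_1/p_2]^(2).
Substitute x_2 = (x_2/x_1)·x_1 into the budget: x_1* = M/(p_1 + p_2·(x_2/x_1)).
Numerically x_2/x_1 = 3.042185, so x_1* = 40/(5 + 8.6·3.042185) = 1.2836.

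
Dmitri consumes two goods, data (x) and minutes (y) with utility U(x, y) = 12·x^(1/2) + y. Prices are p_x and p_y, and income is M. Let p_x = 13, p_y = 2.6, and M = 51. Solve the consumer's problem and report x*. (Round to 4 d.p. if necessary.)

Set MRS = p_x/p_y: 6·x^(−1/2) = p_x/p_y.
Solve: √x = 6·p_y/p_x, so x*(p_x,p_y) = (6·p_y/p_x)², and y* = (M − p_x·x*)/p_y.
Plugging in: x* = (6·2.6/13)² = 1.44.

x* = 1.44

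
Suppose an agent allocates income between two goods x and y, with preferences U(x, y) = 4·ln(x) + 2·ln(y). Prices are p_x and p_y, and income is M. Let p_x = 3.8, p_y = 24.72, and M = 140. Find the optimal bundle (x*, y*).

Tangency: MRS = 2·y/x = p_x/p_y.
Rearranging, p_y·y = (1/2)·p_x·x. Substituting into the budget gives p_x·x·(1 + (1/2)) = M.
Demand: x*(p_x,p_y,M) = 2/3·M/p_x and y* = 1/3·M/p_y.
At p_x=3.8, p_y=24.72, M=140: x* = 2/3·140/3.8 = 24.5614, y* = 1.8878.

x* = 24.5614, y* = 1.8878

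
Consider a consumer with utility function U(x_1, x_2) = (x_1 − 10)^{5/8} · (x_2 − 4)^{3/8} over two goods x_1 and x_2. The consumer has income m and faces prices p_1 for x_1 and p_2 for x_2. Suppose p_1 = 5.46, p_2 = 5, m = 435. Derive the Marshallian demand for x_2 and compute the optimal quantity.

MRS = (5/3)·(x_2−4)/(x_1−10). Tangency with p_1/p_2 gives x_2−4 = (3/5)·(p_1/p_2)·(x_1−10).
After buying the subsistence bundle (10, 4), a share 0.625 of the remaining income goes to x_1: x_1* = 10 + 0.625·(m − 10p_1 − 4p_2)/p_1.
Discretionary income = 435 − 10·5.46 − 4·5 = 360.4; x_2* = 4 + 0.375·360.4/5 = 31.03.

x_2* = 31.03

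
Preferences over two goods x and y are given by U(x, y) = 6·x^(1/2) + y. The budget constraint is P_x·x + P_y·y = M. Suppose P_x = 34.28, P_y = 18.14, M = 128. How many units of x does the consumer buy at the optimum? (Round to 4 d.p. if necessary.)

x* = 2.5202

Solve: √x = 3·P_y/P_x, so x*(P_x,P_y) = (3·P_y/P_x)², and y* = (M − P_x·x*)/P_y.
Plugging in: x* = (3·18.14/34.28)² = 2.5202.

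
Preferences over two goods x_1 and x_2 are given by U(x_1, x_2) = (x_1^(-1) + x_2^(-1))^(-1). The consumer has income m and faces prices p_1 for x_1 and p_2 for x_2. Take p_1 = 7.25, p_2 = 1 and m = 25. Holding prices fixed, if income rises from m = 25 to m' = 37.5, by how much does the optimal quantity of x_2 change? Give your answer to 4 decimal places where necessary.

Substitute x_2 = (x_2/x_1)·x_1 into the budget: x_1* = m/(p_1 + p_2·(x_2/x_1)).
Numerically x_2/x_1 = 2.692582, so x_1* = 25/(7.25 + 1·2.692582) = 2.5144 and x_2* = 2.692582·2.5144 = 6.7703.
At m' = 37.5: x_2* = 10.1555. Change: 10.1555 − 6.7703 = 3.3852.

Δx_2* = 3.3852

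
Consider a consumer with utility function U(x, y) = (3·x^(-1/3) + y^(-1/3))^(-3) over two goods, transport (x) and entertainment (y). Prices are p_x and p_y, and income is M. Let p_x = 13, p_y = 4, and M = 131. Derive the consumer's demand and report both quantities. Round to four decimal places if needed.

Numerically y/x = 1.061871, so x* = 131/(13 + 4·1.061871) = 7.5953 and y* = 1.061871·7.5953 = 8.0652.

x* = 7.5953, y* = 8.0652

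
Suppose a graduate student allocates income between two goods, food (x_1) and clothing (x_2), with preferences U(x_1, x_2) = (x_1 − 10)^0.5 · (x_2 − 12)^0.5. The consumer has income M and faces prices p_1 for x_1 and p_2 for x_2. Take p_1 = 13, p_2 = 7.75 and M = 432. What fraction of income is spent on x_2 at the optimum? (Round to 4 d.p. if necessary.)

This is Cobb-Douglas in (x_1−10, x_2−12): tangency gives 0.5·p_2·(x_2−12) = 0.5·p_1·(x_1−10).
Substituting into the budget: x_1* = 10 + 0.5·(M − 10·p_1 − 12·p_2)/p_1, and x_2* = 12 + 0.5·(…)/p_2.
Discretionary income = 432 − 10·13 − 12·7.75 = 209; x_1* = 10 + 0.5·209/13 = 18.0385; x_2* = 12 + 0.5·209/7.75 = 25.4839.
Expenditure on x_2: 7.75·25.4839 = 197.5; share = 0.4572.

share on x_2 = 0.4572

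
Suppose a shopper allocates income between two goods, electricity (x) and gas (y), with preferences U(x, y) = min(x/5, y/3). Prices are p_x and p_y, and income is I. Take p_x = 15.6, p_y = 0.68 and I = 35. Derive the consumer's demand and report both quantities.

With perfect complements, no substitution: consume in ratio x:y = 5:3.
Budget: p_x·x + p_y·(3/5)·x = I, so (5·p_x + 3·p_y)·x = 5·I.
Demand: x*(p_x,p_y,I) = 5·I/(5·p_x + 3·p_y), y* = 3·I/(5·p_x + 3·p_y).
Here 5·15.6 + 3·0.68 = 80.04, giving x* = 2.1864 and y* = 1.3118.

x* = 2.1864, y* = 1.3118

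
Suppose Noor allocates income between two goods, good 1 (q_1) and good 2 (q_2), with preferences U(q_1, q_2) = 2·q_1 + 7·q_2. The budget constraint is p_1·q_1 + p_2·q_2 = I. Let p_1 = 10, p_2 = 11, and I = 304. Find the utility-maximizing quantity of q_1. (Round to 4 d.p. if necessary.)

Perfect substitutes: compare marginal utility per dollar. 2/p_1 vs 7/p_2 → 0.2 vs 0.6364.
q_2 gives more utility per dollar, so spend all income on q_2: q_2* = I/p_2, q_1* = 0.
Numerically: q_1* = 0, q_2* = 27.6364.

q_1* = 0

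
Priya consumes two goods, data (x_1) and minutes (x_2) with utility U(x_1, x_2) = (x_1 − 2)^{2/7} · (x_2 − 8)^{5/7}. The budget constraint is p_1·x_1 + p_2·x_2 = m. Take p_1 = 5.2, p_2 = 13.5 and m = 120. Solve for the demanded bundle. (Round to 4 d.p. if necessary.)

x_1* = 2.0879, x_2* = 8.0847

MRS = (2/5)·(x_2−8)/(x_1−2). Tangency with p_1/p_2 gives x_2−8 = (5/2)·(p_1/p_2)·(x_1−2).
Substituting into the budget: x_1* = 2 + 2/7·(m − 2·p_1 − 8·p_2)/p_1, and x_2* = 8 + 5/7·(…)/p_2.
Discretionary income = 120 − 2·5.2 − 8·13.5 = 1.6; x_1* = 2 + 2/7·1.6/5.2 = 2.0879; x_2* = 8 + 5/7·1.6/13.5 = 8.0847.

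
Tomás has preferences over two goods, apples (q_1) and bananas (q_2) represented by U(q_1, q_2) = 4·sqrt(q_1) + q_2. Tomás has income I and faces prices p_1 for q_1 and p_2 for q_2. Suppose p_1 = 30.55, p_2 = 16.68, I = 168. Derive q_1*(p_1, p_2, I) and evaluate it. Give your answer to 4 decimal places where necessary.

Plugging in: q_1* = (2·16.68/30.55)² = 1.1924.

q_1* = 1.1924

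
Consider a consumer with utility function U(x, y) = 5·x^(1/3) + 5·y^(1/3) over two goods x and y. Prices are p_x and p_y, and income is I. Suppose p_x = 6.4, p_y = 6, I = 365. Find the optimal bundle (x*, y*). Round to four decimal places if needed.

x* = 28.0556, y* = 30.9074

From the CES first-order condition, (y/x)^(2/3) = p_x/p_y.
Solve for the ratio: y/x = [p_x/p_y]^(1.5).
Substitute y = (y/x)·x into the budget: x* = I/(p_x + p_y·(y/x)).
Numerically y/x = 1.101649, so x* = 365/(6.4 + 6·1.101649) = 28.0556 and y* = 1.101649·28.0556 = 30.9074.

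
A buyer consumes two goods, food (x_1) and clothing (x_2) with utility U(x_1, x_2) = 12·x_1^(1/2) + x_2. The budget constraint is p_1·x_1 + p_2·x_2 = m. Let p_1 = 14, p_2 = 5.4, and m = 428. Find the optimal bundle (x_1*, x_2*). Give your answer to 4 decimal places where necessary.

x_1* = 5.3559, x_2* = 65.3735

MU_x_1 = 6/√x_1, MU_x_2 = 1. Tangency: 6/√x_1 = p_1/p_2.
Thus x_1* = (6·p_2/p_1)² — independent of m — with the rest of income spent on x_2.
Plugging in: x_1* = (6·5.4/14)² = 5.3559, x_2* = 65.3735.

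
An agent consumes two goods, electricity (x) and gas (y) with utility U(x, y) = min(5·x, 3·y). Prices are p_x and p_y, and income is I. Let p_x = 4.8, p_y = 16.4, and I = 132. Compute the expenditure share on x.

Leontief preferences: the optimum is at the kink where x/3 = y/5, i.e. y = (5/3)·x.
Budget: p_x·x + p_y·(5/3)·x = I, so (3·p_x + 5·p_y)·x = 3·I.
Demand: x*(p_x,p_y,I) = 3·I/(3·p_x + 5·p_y), y* = 5·I/(3·p_x + 5·p_y).
Here 3·4.8 + 5·16.4 = 96.4, giving x* = 4.1079 and y* = 6.8465.
Expenditure on x: 4.8·4.1079 = 19.7178; share = 0.1494.

share on x = 0.1494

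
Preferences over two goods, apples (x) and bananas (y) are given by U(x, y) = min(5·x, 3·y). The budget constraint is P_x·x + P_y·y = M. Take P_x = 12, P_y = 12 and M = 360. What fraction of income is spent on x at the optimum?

share on x = 0.375

Leontief preferences: the optimum is at the kink where x/3 = y/5, i.e. y = (5/3)·x.
Budget: P_x·x + P_y·(5/3)·x = M, so (3·P_x + 5·P_y)·x = 3·M.
Demand: x*(P_x,P_y,M) = 3·M/(3·P_x + 5·P_y), y* = 5·M/(3·P_x + 5·P_y).
Here 3·12 + 5·12 = 96, giving x* = 11.25 and y* = 18.75.
Expenditure on x: 12·11.25 = 135; share = 0.375.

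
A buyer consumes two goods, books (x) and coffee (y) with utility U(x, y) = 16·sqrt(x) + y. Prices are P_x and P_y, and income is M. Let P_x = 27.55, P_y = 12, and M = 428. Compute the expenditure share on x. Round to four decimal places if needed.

Solve: √x = 8·P_y/P_x, so x*(P_x,P_y) = (8·P_y/P_x)², and y* = (M − P_x·x*)/P_y.
Plugging in: x* = (8·12/27.55)² = 12.1423, y* = 7.7901.
Expenditure on x: 27.55·12.1423 = 334.5191; share = 0.7816.

share on x = 0.7816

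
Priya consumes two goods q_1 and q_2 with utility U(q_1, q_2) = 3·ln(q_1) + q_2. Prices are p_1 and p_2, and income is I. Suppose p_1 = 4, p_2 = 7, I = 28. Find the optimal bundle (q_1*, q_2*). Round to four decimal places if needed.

So q_1*(p_1,p_2) = 3·p_2/p_1, independent of income; and q_2* = (I − 3·p_2)/p_2.
At the given prices: q_1* = 3·7/4 = 5.25, and q_2* = 1.

q_1* = 5.25, q_2* = 1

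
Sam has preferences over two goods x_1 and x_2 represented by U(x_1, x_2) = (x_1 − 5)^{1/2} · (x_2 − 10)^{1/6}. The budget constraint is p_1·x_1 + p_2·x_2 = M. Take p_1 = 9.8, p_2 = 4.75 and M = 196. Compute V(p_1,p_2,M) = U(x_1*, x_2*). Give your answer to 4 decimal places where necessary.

After buying the subsistence bundle (5, 10), a share 0.75 of the remaining income goes to x_1: x_1* = 5 + 0.75·(M − 5p_1 − 10p_2)/p_1.
Discretionary income = 196 − 5·9.8 − 10·4.75 = 99.5; x_1* = 5 + 0.75·99.5/9.8 = 12.6148; x_2* = 10 + 0.25·99.5/4.75 = 15.2368.
Utility at the optimum: U(12.6148, 15.2368) = 3.6364.

V = 3.6364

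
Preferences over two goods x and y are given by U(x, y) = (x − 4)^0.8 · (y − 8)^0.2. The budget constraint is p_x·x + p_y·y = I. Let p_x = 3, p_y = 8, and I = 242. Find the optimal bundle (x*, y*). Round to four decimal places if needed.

x* = 48.2667, y* = 12.15

MRS = 4·(y−8)/(x−4). Tangency with p_x/p_y gives y−8 = (1/4)·(p_x/p_y)·(x−4).
After buying the subsistence bundle (4, 8), a share 0.8 of the remaining income goes to x: x* = 4 + 0.8·(I − 4p_x − 8p_y)/p_x.
Discretionary income = 242 − 4·3 − 8·8 = 166; x* = 4 + 0.8·166/3 = 48.2667; y* = 8 + 0.2·166/8 = 12.15.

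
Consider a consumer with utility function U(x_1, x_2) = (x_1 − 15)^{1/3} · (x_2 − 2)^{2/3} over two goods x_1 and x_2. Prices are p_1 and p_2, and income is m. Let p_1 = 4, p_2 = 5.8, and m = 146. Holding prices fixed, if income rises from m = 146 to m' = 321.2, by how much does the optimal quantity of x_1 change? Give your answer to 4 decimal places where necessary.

After buying the subsistence bundle (15, 2), a share 1/3 of the remaining income goes to x_1: x_1* = 15 + 1/3·(m − 15p_1 − 2p_2)/p_1.
Discretionary income = 146 − 15·4 − 2·5.8 = 74.4; x_1* = 15 + 1/3·74.4/4 = 21.2.
At m' = 321.2: x_1* = 35.8. Change: 35.8 − 21.2 = 14.6.

Δx_1* = 14.6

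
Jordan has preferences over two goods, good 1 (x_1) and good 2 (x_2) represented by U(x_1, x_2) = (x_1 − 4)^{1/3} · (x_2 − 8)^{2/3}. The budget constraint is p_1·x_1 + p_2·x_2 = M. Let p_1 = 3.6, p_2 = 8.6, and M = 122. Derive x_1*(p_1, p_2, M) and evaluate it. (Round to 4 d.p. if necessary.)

This is Cobb-Douglas in (x_1−4, x_2−8): tangency gives 1/3·p_2·(x_2−8) = 2/3·p_1·(x_1−4).
After buying the subsistence bundle (4, 8), a share 1/3 of the remaining income goes to x_1: x_1* = 4 + 1/3·(M − 4p_1 − 8p_2)/p_1.
Discretionary income = 122 − 4·3.6 − 8·8.6 = 38.8; x_1* = 4 + 1/3·38.8/3.6 = 7.5926.

x_1* = 7.5926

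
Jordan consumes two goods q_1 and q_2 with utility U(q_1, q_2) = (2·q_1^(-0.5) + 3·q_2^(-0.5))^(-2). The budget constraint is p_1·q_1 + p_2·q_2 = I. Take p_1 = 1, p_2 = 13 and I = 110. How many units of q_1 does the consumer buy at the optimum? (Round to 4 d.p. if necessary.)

q_1* = 26.9534

MRS = MU_q_1/MU_q_2 = (2/3)·(q_2/q_1)^(1.5). Set equal to p_1/p_2.
Solve for the ratio: q_2/q_1 = [(3/2)·p_1/p_2]^(2/3).
Substitute q_2 = (q_2/q_1)·q_1 into the budget: q_1* = I/(p_1 + p_2·(q_2/q_1)).
Numerically q_2/q_1 = 0.237009, so q_1* = 110/(1 + 13·0.237009) = 26.9534.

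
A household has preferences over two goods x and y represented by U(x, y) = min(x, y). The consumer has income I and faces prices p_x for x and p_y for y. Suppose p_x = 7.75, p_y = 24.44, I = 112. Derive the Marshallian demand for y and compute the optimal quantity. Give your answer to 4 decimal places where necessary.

y* = 3.4793

Leontief preferences: the optimum is at the kink where x/1 = y/1, i.e. y = x.
Budget: p_x·x + p_y·x = I, so (p_x + p_y)·x = I.
Demand: x*(p_x,p_y,I) = I/(p_x + p_y), y* = I/(p_x + p_y).
Here 7.75 + 24.44 = 32.19, giving y* = 3.4793.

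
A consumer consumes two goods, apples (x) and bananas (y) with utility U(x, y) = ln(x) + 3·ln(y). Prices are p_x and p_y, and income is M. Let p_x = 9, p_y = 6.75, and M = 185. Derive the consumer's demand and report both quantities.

Tangency: MRS = (1/3)·y/x = p_x/p_y.
So p_y·y = 3·p_x·x; combined with the budget, a share 0.25 of income goes to x.
Demand: x*(p_x,p_y,M) = 0.25·M/p_x and y* = 0.75·M/p_y.
At p_x=9, p_y=6.75, M=185: x* = 0.25·185/9 = 5.1389, y* = 20.5556.

x* = 5.1389, y* = 20.5556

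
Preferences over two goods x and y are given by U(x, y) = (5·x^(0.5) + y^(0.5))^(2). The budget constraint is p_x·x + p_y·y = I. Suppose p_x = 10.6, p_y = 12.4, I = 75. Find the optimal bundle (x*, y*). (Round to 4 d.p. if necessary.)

x* = 6.8415, y* = 0.2

MRS = MU_x/MU_y = 5·(y/x)^(0.5). Set equal to p_x/p_y.
Hence y/x = ((1/5)·p_x/p_y)^(1/(0.5)), i.e. raised to the 2 power.
With the ratio pinned down, the budget gives x* = I/(p_x + p_y·(y/x)) and y* = (y/x)·x*.
Numerically y/x = 0.02923, so x* = 75/(10.6 + 12.4·0.02923) = 6.8415 and y* = 0.02923·6.8415 = 0.2.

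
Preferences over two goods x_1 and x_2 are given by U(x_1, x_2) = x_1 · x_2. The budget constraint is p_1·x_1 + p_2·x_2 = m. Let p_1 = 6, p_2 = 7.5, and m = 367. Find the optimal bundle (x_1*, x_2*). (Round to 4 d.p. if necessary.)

Demand: x_1*(p_1,p_2,m) = 0.5·m/p_1 and x_2* = 0.5·m/p_2.
At p_1=6, p_2=7.5, m=367: x_1* = 0.5·367/6 = 30.5833, x_2* = 24.4667.

x_1* = 30.5833, x_2* = 24.4667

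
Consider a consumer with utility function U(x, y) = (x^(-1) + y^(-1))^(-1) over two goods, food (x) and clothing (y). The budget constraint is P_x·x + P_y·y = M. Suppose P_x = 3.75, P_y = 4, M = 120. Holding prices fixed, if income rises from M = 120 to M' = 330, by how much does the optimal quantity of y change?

MRS = MU_x/MU_y = (y/x)^(2). Set equal to P_x/P_y.
Solve for the ratio: y/x = [P_x/P_y]^(0.5).
Substitute y = (y/x)·x into the budget: x* = M/(P_x + P_y·(y/x)).
Numerically y/x = 0.968246, so x* = 120/(3.75 + 4·0.968246) = 15.7419 and y* = 0.968246·15.7419 = 15.242.
At M' = 330: y* = 41.9155. Change: 41.9155 − 15.242 = 26.6735.

Δy* = 26.6735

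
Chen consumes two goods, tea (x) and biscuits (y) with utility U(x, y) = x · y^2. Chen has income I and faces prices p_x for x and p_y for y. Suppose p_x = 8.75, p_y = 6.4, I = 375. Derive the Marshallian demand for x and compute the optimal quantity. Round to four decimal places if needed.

At p_x=8.75, p_y=6.4, I=375: x* = 1/3·375/8.75 = 14.2857.

x* = 14.2857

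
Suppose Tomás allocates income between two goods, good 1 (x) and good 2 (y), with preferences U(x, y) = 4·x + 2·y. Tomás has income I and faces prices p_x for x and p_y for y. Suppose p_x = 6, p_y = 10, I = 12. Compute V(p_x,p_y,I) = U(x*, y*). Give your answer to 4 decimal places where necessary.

V = 8

x gives more utility per dollar, so spend all income on x: x* = I/p_x, y* = 0.
Numerically: x* = 2, y* = 0.
Utility at the optimum: U(2, 0) = 8.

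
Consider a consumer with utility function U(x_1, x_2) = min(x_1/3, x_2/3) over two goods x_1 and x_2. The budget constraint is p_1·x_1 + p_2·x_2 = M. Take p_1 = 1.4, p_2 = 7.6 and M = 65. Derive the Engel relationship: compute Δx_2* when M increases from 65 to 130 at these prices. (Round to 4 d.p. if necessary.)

Leontief preferences: the optimum is at the kink where x_1/3 = x_2/3, i.e. x_2 = x_1.
Budget: p_1·x_1 + p_2·x_1 = M, so (3·p_1 + 3·p_2)·x_1 = 3·M.
Demand: x_1*(p_1,p_2,M) = 3·M/(3·p_1 + 3·p_2), x_2* = 3·M/(3·p_1 + 3·p_2).
Here 3·1.4 + 3·7.6 = 27, giving x_2* = 7.2222.
At M' = 130: x_2* = 14.4444. Change: 14.4444 − 7.2222 = 7.2222.

Δx_2* = 7.2222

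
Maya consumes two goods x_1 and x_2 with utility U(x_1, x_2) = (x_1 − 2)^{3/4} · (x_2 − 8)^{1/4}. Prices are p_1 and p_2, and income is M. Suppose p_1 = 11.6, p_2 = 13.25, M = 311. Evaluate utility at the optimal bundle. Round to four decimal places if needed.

V = 8.6393

Let x_1' = x_1−2, x_2' = x_2−8. MRS = 3·x_2'/x_1' = p_1/p_2.
After buying the subsistence bundle (2, 8), a share 0.75 of the remaining income goes to x_1: x_1* = 2 + 0.75·(M − 2p_1 − 8p_2)/p_1.
Discretionary income = 311 − 2·11.6 − 8·13.25 = 181.8; x_1* = 2 + 0.75·181.8/11.6 = 13.7543; x_2* = 8 + 0.25·181.8/13.25 = 11.4302.
Utility at the optimum: U(13.7543, 11.4302) = 8.6393.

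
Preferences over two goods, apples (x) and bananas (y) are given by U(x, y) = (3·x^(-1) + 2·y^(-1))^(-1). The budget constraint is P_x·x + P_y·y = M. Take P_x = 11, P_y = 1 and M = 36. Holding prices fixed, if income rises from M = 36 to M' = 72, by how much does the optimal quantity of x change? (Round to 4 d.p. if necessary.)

MU_x ∝ 3·x^(-2), MU_y ∝ 2·y^(-2), so MRS = (3/2)·(y/x)^(2) = P_x/P_y.
Hence y/x = ((2/3)·P_x/P_y)^(1/(2)), i.e. raised to the 0.5 power.
With the ratio pinned down, the budget gives x* = M/(P_x + P_y·(y/x)) and y* = (y/x)·x*.
Numerically y/x = 2.708013, so x* = 36/(11 + 1·2.708013) = 2.6262.
At M' = 72: x* = 5.2524. Change: 5.2524 − 2.6262 = 2.6262.

Δx* = 2.6262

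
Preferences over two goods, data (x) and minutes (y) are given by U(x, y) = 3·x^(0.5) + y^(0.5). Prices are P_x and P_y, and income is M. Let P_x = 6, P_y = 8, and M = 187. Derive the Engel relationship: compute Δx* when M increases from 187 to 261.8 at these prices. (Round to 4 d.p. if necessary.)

From the CES first-order condition, 3·(y/x)^(0.5) = P_x/P_y.
Solve for the ratio: y/x = [(1/3)·P_x/P_y]^(2).
With the ratio pinned down, the budget gives x* = M/(P_x + P_y·(y/x)) and y* = (y/x)·x*.
Numerically y/x = 0.0625, so x* = 187/(6 + 8·0.0625) = 28.7692.
At M' = 261.8: x* = 40.2769. Change: 40.2769 − 28.7692 = 11.5077.

Δx* = 11.5077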